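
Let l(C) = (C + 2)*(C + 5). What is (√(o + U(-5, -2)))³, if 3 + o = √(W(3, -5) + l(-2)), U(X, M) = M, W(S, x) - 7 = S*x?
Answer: (-5 + 2*I*√2)^(3/2) ≈ -9.6065 - 9.8633*I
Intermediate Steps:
W(S, x) = 7 + S*x
l(C) = (2 + C)*(5 + C)
o = -3 + 2*I*√2 (o = -3 + √((7 + 3*(-5)) + (10 + (-2)² + 7*(-2))) = -3 + √((7 - 15) + (10 + 4 - 14)) = -3 + √(-8 + 0) = -3 + √(-8) = -3 + 2*I*√2 ≈ -3.0 + 2.8284*I)
(√(o + U(-5, -2)))³ = (√((-3 + 2*I*√2) - 2))³ = (√(-5 + 2*I*√2))³ = (-5 + 2*I*√2)^(3/2)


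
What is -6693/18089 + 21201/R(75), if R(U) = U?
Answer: 127667638/452225 ≈ 282.31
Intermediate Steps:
-6693/18089 + 21201/R(75) = -6693/18089 + 21201/75 = -6693*1/18089 + 21201*(1/75) = -6693/18089 + 7067/25 = 127667638/452225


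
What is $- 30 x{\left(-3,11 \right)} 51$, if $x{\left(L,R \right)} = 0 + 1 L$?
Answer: $4590$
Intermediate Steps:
$x{\left(L,R \right)} = L$ ($x{\left(L,R \right)} = 0 + L = L$)
$- 30 x{\left(-3,11 \right)} 51 = \left(-30\right) \left(-3\right) 51 = 90 \cdot 51 = 4590$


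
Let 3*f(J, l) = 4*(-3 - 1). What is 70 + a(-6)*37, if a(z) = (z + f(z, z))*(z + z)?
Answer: 5102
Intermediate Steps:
f(J, l) = -16/3 (f(J, l) = (4*(-3 - 1))/3 = (4*(-4))/3 = (⅓)*(-16) = -16/3)
a(z) = 2*z*(-16/3 + z) (a(z) = (z - 16/3)*(z + z) = (-16/3 + z)*(2*z) = 2*z*(-16/3 + z))
70 + a(-6)*37 = 70 + ((⅔)*(-6)*(-16 + 3*(-6)))*37 = 70 + ((⅔)*(-6)*(-16 - 18))*37 = 70 + ((⅔)*(-6)*(-34))*37 = 70 + 136*37 = 70 + 5032 = 5102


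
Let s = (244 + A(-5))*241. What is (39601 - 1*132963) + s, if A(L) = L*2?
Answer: -36968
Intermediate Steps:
A(L) = 2*L
s = 56394 (s = (244 + 2*(-5))*241 = (244 - 10)*241 = 234*241 = 56394)
(39601 - 1*132963) + s = (39601 - 1*132963) + 56394 = (39601 - 132963) + 56394 = -93362 + 56394 = -36968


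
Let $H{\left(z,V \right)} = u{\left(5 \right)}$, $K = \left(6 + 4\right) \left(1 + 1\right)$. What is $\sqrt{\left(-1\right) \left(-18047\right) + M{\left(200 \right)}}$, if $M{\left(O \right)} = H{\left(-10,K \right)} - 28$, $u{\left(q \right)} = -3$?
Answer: $4 \sqrt{1126} \approx 134.22$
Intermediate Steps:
$K = 20$ ($K = 10 \cdot 2 = 20$)
$H{\left(z,V \right)} = -3$
$M{\left(O \right)} = -31$ ($M{\left(O \right)} = -3 - 28 = -31$)
$\sqrt{\left(-1\right) \left(-18047\right) + M{\left(200 \right)}} = \sqrt{\left(-1\right) \left(-18047\right) - 31} = \sqrt{18047 - 31} = \sqrt{18016} = 4 \sqrt{1126}$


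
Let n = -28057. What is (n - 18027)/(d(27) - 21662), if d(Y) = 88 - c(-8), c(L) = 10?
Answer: 11521/5396 ≈ 2.1351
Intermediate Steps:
d(Y) = 78 (d(Y) = 88 - 1*10 = 88 - 10 = 78)
(n - 18027)/(d(27) - 21662) = (-28057 - 18027)/(78 - 21662) = -46084/(-21584) = -46084*(-1/21584) = 11521/5396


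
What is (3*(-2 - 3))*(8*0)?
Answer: 0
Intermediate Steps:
(3*(-2 - 3))*(8*0) = (3*(-5))*0 = -15*0 = 0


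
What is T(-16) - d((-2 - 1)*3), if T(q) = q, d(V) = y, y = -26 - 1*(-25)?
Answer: -15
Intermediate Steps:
y = -1 (y = -26 + 25 = -1)
d(V) = -1
T(-16) - d((-2 - 1)*3) = -16 - 1*(-1) = -16 + 1 = -15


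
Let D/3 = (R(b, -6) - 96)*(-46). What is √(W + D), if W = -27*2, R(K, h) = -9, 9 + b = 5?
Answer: 6*√401 ≈ 120.15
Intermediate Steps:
b = -4 (b = -9 + 5 = -4)
W = -54
D = 14490 (D = 3*((-9 - 96)*(-46)) = 3*(-105*(-46)) = 3*4830 = 14490)
√(W + D) = √(-54 + 14490) = √14436 = 6*√401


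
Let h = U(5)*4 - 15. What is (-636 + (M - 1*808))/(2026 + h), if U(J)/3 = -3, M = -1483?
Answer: -2927/1975 ≈ -1.4820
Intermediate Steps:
U(J) = -9 (U(J) = 3*(-3) = -9)
h = -51 (h = -9*4 - 15 = -36 - 15 = -51)
(-636 + (M - 1*808))/(2026 + h) = (-636 + (-1483 - 1*808))/(2026 - 51) = (-636 + (-1483 - 808))/1975 = (-636 - 2291)*(1/1975) = -2927*1/1975 = -2927/1975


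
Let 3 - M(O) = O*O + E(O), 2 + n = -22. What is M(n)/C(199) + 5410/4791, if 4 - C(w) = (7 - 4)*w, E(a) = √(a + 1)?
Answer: 5953373/2841063 + I*√23/593 ≈ 2.0955 + 0.0080874*I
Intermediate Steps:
n = -24 (n = -2 - 22 = -24)
E(a) = √(1 + a)
C(w) = 4 - 3*w (C(w) = 4 - (7 - 4)*w = 4 - 3*w)
M(O) = 3 - O² - √(1 + O) (M(O) = 3 - (O*O + √(1 + O)) = 3 - (O² + √(1 + O)) = 3 + (-O² - √(1 + O)) = 3 - O² - √(1 + O))
M(n)/C(199) + 5410/4791 = (3 - 1*(-24)² - √(1 - 24))/(4 - 3*199) + 5410/4791 = (3 - 1*576 - √(-23))/(4 - 597) + 5410*(1/4791) = (3 - 576 - I*√23)/(-593) + 5410/4791 = (3 - 576 - I*√23)*(-1/593) + 5410/4791 = (-573 - I*√23)*(-1/593) + 5410/4791 = (573/593 + I*√23/593) + 5410/4791 = 5953373/2841063 + I*√23/593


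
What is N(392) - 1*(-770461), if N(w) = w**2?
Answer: 924125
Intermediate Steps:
N(392) - 1*(-770461) = 392**2 - 1*(-770461) = 153664 + 770461 = 924125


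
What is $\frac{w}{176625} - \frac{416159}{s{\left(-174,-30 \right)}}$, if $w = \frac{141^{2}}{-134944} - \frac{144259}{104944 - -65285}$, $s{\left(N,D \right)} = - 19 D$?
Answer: $- \frac{11256602691525881291}{15417817431976800} \approx -730.1$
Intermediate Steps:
$w = - \frac{22851209245}{22971382176}$ ($w = 19881 \left(- \frac{1}{134944}\right) - \frac{144259}{104944 + 65285} = - \frac{19881}{134944} - \frac{144259}{170229} = - \frac{22851209245}{22971382176} \approx -0.99477$)
$\frac{w}{176625} - \frac{416159}{s{\left(-174,-30 \right)}} = - \frac{22851209245}{22971382176 \cdot 176625} - \frac{416159}{\left(-19\right) \left(-30\right)} = \left(- \frac{22851209245}{22971382176}\right) \frac{1}{176625} - \frac{416159}{570} = - \frac{4570241849}{811464075367200} - \frac{416159}{570} = - \frac{11256602691525881291}{15417817431976800}$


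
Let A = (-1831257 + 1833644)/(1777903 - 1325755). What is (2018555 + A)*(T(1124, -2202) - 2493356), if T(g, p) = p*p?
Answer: 537445872808426274/113037 ≈ 4.7546e+12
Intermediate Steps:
T(g, p) = p²
A = 2387/452148 ≈ 0.0052792
(2018555 + A)*(T(1124, -2202) - 2493356) = (2018555 + 2387/452148)*((-2202)² - 2493356) = 912685608527*(4848804 - 2493356)/452148 = (912685608527/452148)*2355448 = 537445872808426274/113037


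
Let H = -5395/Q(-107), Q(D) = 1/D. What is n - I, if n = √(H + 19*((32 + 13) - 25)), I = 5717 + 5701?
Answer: -11418 + √577645 ≈ -10658.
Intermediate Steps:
H = 577265 (H = -5395/(1/(-107)) = -5395/(-1/107) = -5395*(-107) = 577265)
I = 11418
n = √577645 (n = √(577265 + 19*((32 + 13) - 25)) = √(577265 + 19*(45 - 25)) = √(577265 + 19*20) = √(577265 + 380) = √577645 ≈ 760.03)
n - I = √577645 - 1*11418 = √577645 - 11418 = -11418 + √577645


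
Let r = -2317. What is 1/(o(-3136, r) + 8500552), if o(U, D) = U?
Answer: 1/8497416 ≈ 1.1768e-7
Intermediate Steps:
1/(o(-3136, r) + 8500552) = 1/(-3136 + 8500552) = 1/8497416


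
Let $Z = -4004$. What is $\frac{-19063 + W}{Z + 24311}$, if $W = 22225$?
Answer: $\frac{1054}{6769} \approx 0.15571$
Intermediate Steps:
$\frac{-19063 + W}{Z + 24311} = \frac{-19063 + 22225}{-4004 + 24311} = \frac{3162}{20307} = 3162 \cdot \frac{1}{20307} = \frac{1054}{6769}$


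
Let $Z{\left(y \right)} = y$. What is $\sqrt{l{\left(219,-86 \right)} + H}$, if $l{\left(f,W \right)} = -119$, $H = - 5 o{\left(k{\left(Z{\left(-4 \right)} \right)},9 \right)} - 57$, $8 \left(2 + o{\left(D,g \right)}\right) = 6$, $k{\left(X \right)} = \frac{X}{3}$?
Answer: $\frac{i \sqrt{679}}{2} \approx 13.029 i$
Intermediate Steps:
$k{\left(X \right)} = \frac{X}{3}$ ($k{\left(X \right)} = X \frac{1}{3} = \frac{X}{3}$)
$o{\left(D,g \right)} = - \frac{5}{4}$ ($o{\left(D,g \right)} = -2 + \frac{1}{8} \cdot 6 = -2 + \frac{3}{4} = - \frac{5}{4}$)
$H = - \frac{203}{4}$ ($H = \left(-5\right) \left(- \frac{5}{4}\right) - 57 = \frac{25}{4} - 57 = - \frac{203}{4} \approx -50.75$)
$\sqrt{l{\left(219,-86 \right)} + H} = \sqrt{-119 - \frac{203}{4}} = \sqrt{- \frac{679}{4}} = \frac{i \sqrt{679}}{2}$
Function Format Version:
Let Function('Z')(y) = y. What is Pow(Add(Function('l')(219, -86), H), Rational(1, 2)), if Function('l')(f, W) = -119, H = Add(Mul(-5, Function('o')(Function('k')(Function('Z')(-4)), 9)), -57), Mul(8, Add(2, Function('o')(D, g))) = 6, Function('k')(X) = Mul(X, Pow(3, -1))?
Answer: Mul(Rational(1, 2), I, Pow(679, Rational(1, 2))) ≈ Mul(13.029, I)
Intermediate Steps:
Function('k')(X) = Mul(Rational(1, 3), X) (Function('k')(X) = Mul(X, Rational(1, 3)) = Mul(Rational(1, 3), X))
Function('o')(D, g) = Rational(-5, 4) (Function('o')(D, g) = Add(-2, Mul(Rational(1, 8), 6)) = Add(-2, Rational(3, 4)) = Rational(-5, 4))
H = Rational(-203, 4) (H = Add(Mul(-5, Rational(-5, 4)), -57) = Add(Rational(25, 4), -57) = Rational(-203, 4) ≈ -50.750)
Pow(Add(Function('l')(219, -86), H), Rational(1, 2)) = Pow(Add(-119, Rational(-203, 4)), Rational(1, 2)) = Pow(Rational(-679, 4), Rational(1, 2)) = Mul(Rational(1, 2), I, Pow(679, Rational(1, 2)))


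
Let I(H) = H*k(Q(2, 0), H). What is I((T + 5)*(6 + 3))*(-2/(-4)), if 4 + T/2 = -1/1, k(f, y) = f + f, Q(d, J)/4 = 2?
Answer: -360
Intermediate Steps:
Q(d, J) = 8 (Q(d, J) = 4*2 = 8)
k(f, y) = 2*f
T = -10 (T = -8 + 2*(-1/1) = -8 + 2*(-1*1) = -8 + 2*(-1) = -8 - 2 = -10)
I(H) = 16*H (I(H) = H*(2*8) = H*16 = 16*H)
I((T + 5)*(6 + 3))*(-2/(-4)) = (16*((-10 + 5)*(6 + 3)))*(-2/(-4)) = (16*(-5*9))*(-2*(-¼)) = (16*(-45))*(½) = -720*½ = -360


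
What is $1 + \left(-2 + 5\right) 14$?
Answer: $43$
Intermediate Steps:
$1 + \left(-2 + 5\right) 14 = 1 + 3 \cdot 14 = 1 + 42 = 43$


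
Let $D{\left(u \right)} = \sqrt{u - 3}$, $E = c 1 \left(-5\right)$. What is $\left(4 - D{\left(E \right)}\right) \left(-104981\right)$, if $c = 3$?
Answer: $-419924 + 314943 i \sqrt{2} \approx -4.1992 \cdot 10^{5} + 4.454 \cdot 10^{5} i$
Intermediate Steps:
$E = -15$ ($E = 3 \cdot 1 \left(-5\right) = 3 \left(-5\right) = -15$)
$D{\left(u \right)} = \sqrt{-3 + u}$
$\left(4 - D{\left(E \right)}\right) \left(-104981\right) = \left(4 - \sqrt{-3 - 15}\right) \left(-104981\right) = \left(4 - \sqrt{-18}\right) \left(-104981\right) = \left(4 - 3 i \sqrt{2}\right) \left(-104981\right) = -419924 + 314943 i \sqrt{2}$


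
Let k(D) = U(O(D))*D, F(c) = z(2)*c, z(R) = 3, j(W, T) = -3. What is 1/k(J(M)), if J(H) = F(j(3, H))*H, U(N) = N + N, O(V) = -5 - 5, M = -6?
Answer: -1/1080 ≈ -0.00092593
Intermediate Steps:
O(V) = -10
F(c) = 3*c
U(N) = 2*N
J(H) = -9*H (J(H) = (3*(-3))*H = -9*H)
k(D) = -20*D (k(D) = (2*(-10))*D = -20*D)
1/k(J(M)) = 1/(-(-180)*(-6)) = 1/(-20*54) = 1/(-1080) = -1/1080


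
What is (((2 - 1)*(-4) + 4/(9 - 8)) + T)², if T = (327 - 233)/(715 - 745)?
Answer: 2209/225 ≈ 9.8178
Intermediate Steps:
T = -47/15 (T = 94/(-30) = 94*(-1/30) = -47/15 ≈ -3.1333)
(((2 - 1)*(-4) + 4/(9 - 8)) + T)² = (((2 - 1)*(-4) + 4/(9 - 8)) - 47/15)² = ((1*(-4) + 4/1) - 47/15)² = ((-4 + 1*4) - 47/15)² = ((-4 + 4) - 47/15)² = (0 - 47/15)² = (-47/15)² = 2209/225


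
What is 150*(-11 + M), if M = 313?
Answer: 45300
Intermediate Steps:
150*(-11 + M) = 150*(-11 + 313) = 150*302 = 45300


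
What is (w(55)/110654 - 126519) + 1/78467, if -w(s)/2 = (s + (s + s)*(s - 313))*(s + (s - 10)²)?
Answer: -544639502891644/4341343709 ≈ -1.2545e+5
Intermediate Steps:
w(s) = -2*(s + (-10 + s)²)*(s + 2*s*(-313 + s)) (w(s) = -2*(s + (s + s)*(s - 313))*(s + (s - 10)²) = -2*(s + (2*s)*(-313 + s))*(s + (-10 + s)²) = -2*(s + 2*s*(-313 + s))*(s + (-10 + s)²) = -2*(s + (-10 + s)²)*(s + 2*s*(-313 + s)))
(w(55)/110654 - 126519) + 1/78467 = ((2*55*(62500 - 12075*55 - 2*55³ + 663*55²))/110654 - 126519) + 1/78467 = ((2*55*(62500 - 664125 - 2*166375 + 663*3025))*(1/110654) - 126519) + 1/78467 = ((2*55*(62500 - 664125 - 332750 + 2005575))*(1/110654) - 126519) + 1/78467 = ((2*55*1071200)*(1/110654) - 126519) + 1/78467 = (117832000*(1/110654) - 126519) + 1/78467 = (58916000/55327 - 126519) + 1/78467 = -6941000713/55327 + 1/78467 = -544639502891644/4341343709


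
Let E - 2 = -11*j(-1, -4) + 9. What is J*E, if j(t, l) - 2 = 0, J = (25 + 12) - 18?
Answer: -209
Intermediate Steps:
J = 19 (J = 37 - 18 = 19)
j(t, l) = 2 (j(t, l) = 2 + 0 = 2)
E = -11 (E = 2 + (-11*2 + 9) = 2 + (-22 + 9) = 2 - 13 = -11)
J*E = 19*(-11) = -209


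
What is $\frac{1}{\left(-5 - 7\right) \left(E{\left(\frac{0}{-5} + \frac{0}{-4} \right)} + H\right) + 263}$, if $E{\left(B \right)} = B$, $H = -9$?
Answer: $\frac{1}{371} \approx 0.0026954$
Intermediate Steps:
$\frac{1}{\left(-5 - 7\right) \left(E{\left(\frac{0}{-5} + \frac{0}{-4} \right)} + H\right) + 263} = \frac{1}{\left(-5 - 7\right) \left(\left(\frac{0}{-5} + \frac{0}{-4}\right) - 9\right) + 263} = \frac{1}{- 12 \left(\left(0 \left(- \frac{1}{5}\right) + 0 \left(- \frac{1}{4}\right)\right) - 9\right) + 263} = \frac{1}{- 12 \left(\left(0 + 0\right) - 9\right) + 263} = \frac{1}{- 12 \left(0 - 9\right) + 263} = \frac{1}{\left(-12\right) \left(-9\right) + 263} = \frac{1}{108 + 263} = \frac{1}{371}$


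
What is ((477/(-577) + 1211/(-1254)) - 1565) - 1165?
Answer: -1976610245/723558 ≈ -2731.8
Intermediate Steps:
((477/(-577) + 1211/(-1254)) - 1565) - 1165 = ((477*(-1/577) + 1211*(-1/1254)) - 1565) - 1165 = ((-477/577 - 1211/1254) - 1565) - 1165 = (-1296905/723558 - 1565) - 1165 = -1133665175/723558 - 1165 = -1976610245/723558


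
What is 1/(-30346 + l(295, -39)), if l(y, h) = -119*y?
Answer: -1/65451 ≈ -1.5279e-5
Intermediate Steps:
1/(-30346 + l(295, -39)) = 1/(-30346 - 119*295) = 1/(-30346 - 35105) = 1/(-65451) = -1/65451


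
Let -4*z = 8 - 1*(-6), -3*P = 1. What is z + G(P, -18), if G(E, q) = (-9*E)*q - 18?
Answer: -151/2 ≈ -75.500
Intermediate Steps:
P = -1/3 (P = -1/3*1 = -1/3 ≈ -0.33333)
G(E, q) = -18 - 9*E*q (G(E, q) = -9*E*q - 18 = -18 - 9*E*q)
z = -7/2 (z = -(8 - 1*(-6))/4 = -(8 + 6)/4 = -1/4*14 = -7/2 ≈ -3.5000)
z + G(P, -18) = -7/2 + (-18 - 9*(-1/3)*(-18)) = -7/2 + (-18 - 54) = -7/2 - 72 = -151/2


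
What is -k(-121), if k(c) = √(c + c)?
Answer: -11*I*√2 ≈ -15.556*I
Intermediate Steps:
k(c) = √2*√c (k(c) = √(2*c) = √2*√c)
-k(-121) = -√2*√(-121) = -√2*11*I = -11*I*√2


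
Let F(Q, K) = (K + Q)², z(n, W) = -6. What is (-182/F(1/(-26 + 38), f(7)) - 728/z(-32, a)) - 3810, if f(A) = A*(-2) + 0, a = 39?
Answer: -308698298/83667 ≈ -3689.6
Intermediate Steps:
f(A) = -2*A (f(A) = -2*A + 0 = -2*A)
(-182/F(1/(-26 + 38), f(7)) - 728/z(-32, a)) - 3810 = (-182/(-2*7 + 1/(-26 + 38))² - 728/(-6)) - 3810 = (-182/(-14 + 1/12)² - 728*(-⅙)) - 3810 = (-182/(-14 + 1/12)² + 364/3) - 3810 = (-182/((-167/12)²) + 364/3) - 3810 = (-182/27889/144 + 364/3) - 3810 = (-182*144/27889 + 364/3) - 3810 = (-26208/27889 + 364/3) - 3810 = 10072972/83667 - 3810 = -308698298/83667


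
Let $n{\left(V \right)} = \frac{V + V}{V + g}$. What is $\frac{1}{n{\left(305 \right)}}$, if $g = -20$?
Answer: $\frac{57}{122} \approx 0.46721$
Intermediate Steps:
$n{\left(V \right)} = \frac{2 V}{-20 + V}$ ($n{\left(V \right)} = \frac{V + V}{V - 20} = \frac{2 V}{-20 + V}$)
$\frac{1}{n{\left(305 \right)}} = \frac{1}{2 \cdot 305 \frac{1}{-20 + 305}} = \frac{1}{2 \cdot 305 \cdot \frac{1}{285}} = \frac{1}{\frac{122}{57}} = \frac{57}{122}$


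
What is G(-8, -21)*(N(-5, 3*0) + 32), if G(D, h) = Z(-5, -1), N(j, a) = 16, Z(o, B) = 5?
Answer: 240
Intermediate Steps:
G(D, h) = 5
G(-8, -21)*(N(-5, 3*0) + 32) = 5*(16 + 32) = 5*48 = 240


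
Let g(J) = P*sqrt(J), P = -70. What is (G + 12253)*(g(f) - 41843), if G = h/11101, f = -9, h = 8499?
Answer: -5691863622836/11101 - 28566100920*I/11101 ≈ -5.1273e+8 - 2.5733e+6*I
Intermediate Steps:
g(J) = -70*sqrt(J)
G = 8499/11101 ≈ 0.76561
(G + 12253)*(g(f) - 41843) = (8499/11101 + 12253)*(-210*I - 41843) = 136029052*(-210*I - 41843)/11101 = 136029052*(-41843 - 210*I)/11101 = -5691863622836/11101 - 28566100920*I/11101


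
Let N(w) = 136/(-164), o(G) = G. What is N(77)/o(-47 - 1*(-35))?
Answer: 17/246 ≈ 0.069106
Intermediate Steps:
N(w) = -34/41 (N(w) = 136*(-1/164) = -34/41)
N(77)/o(-47 - 1*(-35)) = -34/(41*(-47 - 1*(-35))) = -34/(41*(-47 + 35)) = -34/41/(-12) = -34/41*(-1/12) = 17/246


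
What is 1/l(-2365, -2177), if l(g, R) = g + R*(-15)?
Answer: 1/30290 ≈ 3.3014e-5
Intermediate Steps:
l(g, R) = g - 15*R
1/l(-2365, -2177) = 1/(-2365 - 15*(-2177)) = 1/(-2365 + 32655) = 1/30290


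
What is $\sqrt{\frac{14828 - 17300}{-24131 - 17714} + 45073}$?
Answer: $\frac{\sqrt{78923107859665}}{41845} \approx 212.3$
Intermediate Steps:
$\sqrt{\frac{14828 - 17300}{-24131 - 17714} + 45073} = \sqrt{- \frac{2472}{-41845} + 45073} = \sqrt{\left(-2472\right) \left(- \frac{1}{41845}\right) + 45073} = \sqrt{\frac{2472}{41845} + 45073} = \sqrt{\frac{1886082157}{41845}} = \frac{\sqrt{78923107859665}}{41845}$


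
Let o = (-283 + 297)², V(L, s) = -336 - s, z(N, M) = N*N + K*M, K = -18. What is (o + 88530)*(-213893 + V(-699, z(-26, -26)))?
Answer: -19109184798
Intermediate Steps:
z(N, M) = N² - 18*M (z(N, M) = N*N - 18*M = N² - 18*M)
o = 196 (o = 14² = 196)
(o + 88530)*(-213893 + V(-699, z(-26, -26))) = (196 + 88530)*(-213893 + (-336 - ((-26)² - 18*(-26)))) = 88726*(-213893 + (-336 - (676 + 468))) = 88726*(-213893 + (-336 - 1*1144)) = 88726*(-213893 + (-336 - 1144)) = 88726*(-213893 - 1480) = 88726*(-215373) = -19109184798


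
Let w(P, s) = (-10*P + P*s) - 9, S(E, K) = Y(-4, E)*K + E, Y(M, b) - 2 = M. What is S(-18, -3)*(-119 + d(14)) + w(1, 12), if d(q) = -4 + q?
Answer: 1301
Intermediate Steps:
Y(M, b) = 2 + M
S(E, K) = E - 2*K (S(E, K) = (2 - 4)*K + E = -2*K + E = E - 2*K)
w(P, s) = -9 - 10*P + P*s
S(-18, -3)*(-119 + d(14)) + w(1, 12) = (-18 - 2*(-3))*(-119 + (-4 + 14)) + (-9 - 10*1 + 1*12) = (-18 + 6)*(-119 + 10) + (-9 - 10 + 12) = -12*(-109) - 7 = 1308 - 7 = 1301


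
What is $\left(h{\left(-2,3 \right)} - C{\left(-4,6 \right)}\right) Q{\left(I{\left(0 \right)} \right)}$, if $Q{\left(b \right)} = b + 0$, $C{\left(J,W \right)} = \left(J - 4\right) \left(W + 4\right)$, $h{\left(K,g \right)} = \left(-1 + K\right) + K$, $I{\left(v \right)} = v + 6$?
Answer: $450$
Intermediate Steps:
$I{\left(v \right)} = 6 + v$
$h{\left(K,g \right)} = -1 + 2 K$
$C{\left(J,W \right)} = \left(-4 + J\right) \left(4 + W\right)$
$Q{\left(b \right)} = b$
$\left(h{\left(-2,3 \right)} - C{\left(-4,6 \right)}\right) Q{\left(I{\left(0 \right)} \right)} = \left(\left(-1 + 2 \left(-2\right)\right) - \left(-16 - 24 + 4 \left(-4\right) - 24\right)\right) \left(6 + 0\right) = \left(\left(-1 - 4\right) - \left(-16 - 24 - 16 - 24\right)\right) 6 = \left(-5 - -80\right) 6 = \left(-5 + 80\right) 6 = 75 \cdot 6 = 450$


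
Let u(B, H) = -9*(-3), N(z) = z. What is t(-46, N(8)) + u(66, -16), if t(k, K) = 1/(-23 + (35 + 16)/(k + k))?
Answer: 58417/2167 ≈ 26.958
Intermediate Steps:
u(B, H) = 27
t(k, K) = 1/(-23 + 51/(2*k)) (t(k, K) = 1/(-23 + 51/((2*k))) = 1/(-23 + 51*(1/(2*k))) = 1/(-23 + 51/(2*k)))
t(-46, N(8)) + u(66, -16) = -2*(-46)/(-51 + 46*(-46)) + 27 = -2*(-46)/(-51 - 2116) + 27 = -2*(-46)/(-2167) + 27 = -2*(-46)*(-1/2167) + 27 = -92/2167 + 27 = 58417/2167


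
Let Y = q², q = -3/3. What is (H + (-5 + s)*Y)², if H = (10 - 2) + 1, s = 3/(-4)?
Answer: 169/16 ≈ 10.563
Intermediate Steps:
q = -1 (q = -3*⅓ = -1)
Y = 1 (Y = (-1)² = 1)
s = -¾ (s = 3*(-¼) = -¾ ≈ -0.75000)
H = 9 (H = 8 + 1 = 9)
(H + (-5 + s)*Y)² = (9 + (-5 - ¾)*1)² = (9 - 23/4*1)² = (9 - 23/4)² = (13/4)² = 169/16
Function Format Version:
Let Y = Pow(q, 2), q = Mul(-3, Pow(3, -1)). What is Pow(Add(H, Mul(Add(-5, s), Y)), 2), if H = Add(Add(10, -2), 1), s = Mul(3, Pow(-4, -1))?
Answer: Rational(169, 16) ≈ 10.563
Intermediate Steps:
q = -1 (q = Mul(-3, Rational(1, 3)) = -1)
Y = 1 (Y = Pow(-1, 2) = 1)
s = Rational(-3, 4) (s = Mul(3, Rational(-1, 4)) = Rational(-3, 4) ≈ -0.75000)
H = 9 (H = Add(8, 1) = 9)
Pow(Add(H, Mul(Add(-5, s), Y)), 2) = Pow(Add(9, Mul(Add(-5, Rational(-3, 4)), 1)), 2) = Pow(Add(9, Mul(Rational(-23, 4), 1)), 2) = Pow(Add(9, Rational(-23, 4)), 2) = Pow(Rational(13, 4), 2) = Rational(169, 16)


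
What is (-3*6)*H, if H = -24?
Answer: 432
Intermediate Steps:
(-3*6)*H = -3*6*(-24) = -18*(-24) = 432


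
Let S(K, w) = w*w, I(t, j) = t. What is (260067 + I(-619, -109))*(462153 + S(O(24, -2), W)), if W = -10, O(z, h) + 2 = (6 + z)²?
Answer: 119930616344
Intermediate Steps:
O(z, h) = -2 + (6 + z)²
S(K, w) = w²
(260067 + I(-619, -109))*(462153 + S(O(24, -2), W)) = (260067 - 619)*(462153 + (-10)²) = 259448*(462153 + 100) = 259448*462253 = 119930616344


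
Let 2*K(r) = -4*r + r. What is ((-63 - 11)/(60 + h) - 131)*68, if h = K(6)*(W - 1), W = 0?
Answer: -619684/69 ≈ -8980.9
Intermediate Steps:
K(r) = -3*r/2 (K(r) = (-4*r + r)/2 = (-3*r)/2 = -3*r/2)
h = 9 (h = (-3/2*6)*(0 - 1) = -9*(-1) = 9)
((-63 - 11)/(60 + h) - 131)*68 = ((-63 - 11)/(60 + 9) - 131)*68 = (-74/69 - 131)*68 = -9113/69*68 = -619684/69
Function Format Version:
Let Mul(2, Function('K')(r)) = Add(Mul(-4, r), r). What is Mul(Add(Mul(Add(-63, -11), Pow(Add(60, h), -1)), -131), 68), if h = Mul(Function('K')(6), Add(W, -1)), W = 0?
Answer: Rational(-619684, 69) ≈ -8980.9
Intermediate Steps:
Function('K')(r) = Mul(Rational(-3, 2), r) (Function('K')(r) = Mul(Rational(1, 2), Add(Mul(-4, r), r)) = Mul(Rational(1, 2), Mul(-3, r)) = Mul(Rational(-3, 2), r))
h = 9 (h = Mul(Mul(Rational(-3, 2), 6), Add(0, -1)) = Mul(-9, -1) = 9)
Mul(Add(Mul(Add(-63, -11), Pow(Add(60, h), -1)), -131), 68) = Mul(Add(Mul(Add(-63, -11), Pow(Add(60, 9), -1)), -131), 68) = Mul(Add(Mul(-74, Pow(69, -1)), -131), 68) = Mul(Add(Mul(-74, Rational(1, 69)), -131), 68) = Mul(Add(Rational(-74, 69), -131), 68) = Mul(Rational(-9113, 69), 68) = Rational(-619684, 69)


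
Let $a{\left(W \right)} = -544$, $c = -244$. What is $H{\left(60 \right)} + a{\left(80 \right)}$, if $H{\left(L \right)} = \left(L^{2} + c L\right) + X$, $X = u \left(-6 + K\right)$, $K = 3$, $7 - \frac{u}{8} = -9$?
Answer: $-11968$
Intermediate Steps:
$u = 128$ ($u = 56 - -72 = 56 + 72 = 128$)
$X = -384$ ($X = 128 \left(-6 + 3\right) = 128 \left(-3\right) = -384$)
$H{\left(L \right)} = -384 + L^{2} - 244 L$ ($H{\left(L \right)} = \left(L^{2} - 244 L\right) - 384 = -384 + L^{2} - 244 L$)
$H{\left(60 \right)} + a{\left(80 \right)} = \left(-384 + 60^{2} - 14640\right) - 544 = \left(-384 + 3600 - 14640\right) - 544 = -11424 - 544 = -11968$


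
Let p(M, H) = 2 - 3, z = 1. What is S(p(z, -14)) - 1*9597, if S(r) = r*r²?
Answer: -9598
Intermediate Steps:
p(M, H) = -1
S(r) = r³
S(p(z, -14)) - 1*9597 = (-1)³ - 1*9597 = -1 - 9597 = -9598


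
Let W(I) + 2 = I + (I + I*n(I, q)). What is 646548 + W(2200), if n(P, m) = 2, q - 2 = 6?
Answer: 655346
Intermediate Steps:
q = 8 (q = 2 + 6 = 8)
W(I) = -2 + 4*I (W(I) = -2 + (I + (I + I*2)) = -2 + (I + (I + 2*I)) = -2 + (I + 3*I) = -2 + 4*I)
646548 + W(2200) = 646548 + (-2 + 4*2200) = 646548 + (-2 + 8800) = 646548 + 8798 = 655346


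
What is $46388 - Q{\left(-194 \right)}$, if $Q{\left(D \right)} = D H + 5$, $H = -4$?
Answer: $45607$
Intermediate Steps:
$Q{\left(D \right)} = 5 - 4 D$ ($Q{\left(D \right)} = D \left(-4\right) + 5 = - 4 D + 5 = 5 - 4 D$)
$46388 - Q{\left(-194 \right)} = 46388 - \left(5 - -776\right) = 46388 - \left(5 + 776\right) = 46388 - 781 = 45607$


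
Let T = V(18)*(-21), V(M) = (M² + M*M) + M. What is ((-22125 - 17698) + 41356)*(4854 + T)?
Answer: -13999356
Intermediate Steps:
V(M) = M + 2*M² (V(M) = (M² + M²) + M = 2*M² + M = M + 2*M²)
T = -13986 (T = (18*(1 + 2*18))*(-21) = (18*(1 + 36))*(-21) = (18*37)*(-21) = 666*(-21) = -13986)
((-22125 - 17698) + 41356)*(4854 + T) = ((-22125 - 17698) + 41356)*(4854 - 13986) = (-39823 + 41356)*(-9132) = 1533*(-9132) = -13999356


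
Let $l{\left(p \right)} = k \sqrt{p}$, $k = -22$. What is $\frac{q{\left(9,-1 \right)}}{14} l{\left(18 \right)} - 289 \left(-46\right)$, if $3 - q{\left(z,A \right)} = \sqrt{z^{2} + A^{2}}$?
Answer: $13294 + \frac{33 \sqrt{2} \left(-3 + \sqrt{82}\right)}{7} \approx 13334.0$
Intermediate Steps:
$l{\left(p \right)} = - 22 \sqrt{p}$
$q{\left(z,A \right)} = 3 - \sqrt{A^{2} + z^{2}}$ ($q{\left(z,A \right)} = 3 - \sqrt{z^{2} + A^{2}} = 3 - \sqrt{A^{2} + z^{2}}$)
$\frac{q{\left(9,-1 \right)}}{14} l{\left(18 \right)} - 289 \left(-46\right) = \frac{3 - \sqrt{\left(-1\right)^{2} + 9^{2}}}{14} \left(- 22 \sqrt{18}\right) - 289 \left(-46\right) = \left(3 - \sqrt{1 + 81}\right) \frac{1}{14} \left(- 22 \cdot 3 \sqrt{2}\right) - -13294 = \left(3 - \sqrt{82}\right) \frac{1}{14} \left(- 66 \sqrt{2}\right) + 13294 = \left(\frac{3}{14} - \frac{\sqrt{82}}{14}\right) \left(- 66 \sqrt{2}\right) + 13294 = - 66 \sqrt{2} \left(\frac{3}{14} - \frac{\sqrt{82}}{14}\right) + 13294 = 13294 - 66 \sqrt{2} \left(\frac{3}{14} - \frac{\sqrt{82}}{14}\right)$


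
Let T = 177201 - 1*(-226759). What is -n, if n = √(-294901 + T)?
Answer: -√109059 ≈ -330.24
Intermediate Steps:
T = 403960 (T = 177201 + 226759 = 403960)
n = √109059 (n = √(-294901 + 403960) = √109059 ≈ 330.24)
-n = -√109059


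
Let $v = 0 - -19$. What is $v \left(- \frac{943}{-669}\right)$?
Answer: $\frac{17917}{669} \approx 26.782$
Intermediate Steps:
$v = 19$ ($v = 0 + 19 = 19$)
$v \left(- \frac{943}{-669}\right) = 19 \left(- \frac{943}{-669}\right) = 19 \left(\left(-943\right) \left(- \frac{1}{669}\right)\right) = 19 \cdot \frac{943}{669} = \frac{17917}{669}$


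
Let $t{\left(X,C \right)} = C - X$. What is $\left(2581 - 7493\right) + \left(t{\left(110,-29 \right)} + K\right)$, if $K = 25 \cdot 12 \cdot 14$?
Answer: $-851$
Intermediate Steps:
$K = 4200$ ($K = 300 \cdot 14 = 4200$)
$\left(2581 - 7493\right) + \left(t{\left(110,-29 \right)} + K\right) = \left(2581 - 7493\right) + \left(\left(-29 - 110\right) + 4200\right) = -4912 + \left(\left(-29 - 110\right) + 4200\right) = -4912 + \left(-139 + 4200\right) = -4912 + 4061 = -851$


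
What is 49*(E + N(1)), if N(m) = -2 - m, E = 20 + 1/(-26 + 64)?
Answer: 31703/38 ≈ 834.29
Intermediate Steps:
E = 761/38 (E = 20 + 1/38 = 761/38 ≈ 20.026)
49*(E + N(1)) = 49*(761/38 + (-2 - 1*1)) = 49*(761/38 + (-2 - 1)) = 49*(761/38 - 3) = 49*(647/38) = 31703/38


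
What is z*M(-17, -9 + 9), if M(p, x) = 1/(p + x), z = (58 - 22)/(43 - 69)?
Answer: 18/221 ≈ 0.081448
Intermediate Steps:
z = -18/13 (z = 36/(-26) = 36*(-1/26) = -18/13 ≈ -1.3846)
z*M(-17, -9 + 9) = -18/(13*(-17 + (-9 + 9))) = -18/(13*(-17 + 0)) = -18/13/(-17) = -18/13*(-1/17) = 18/221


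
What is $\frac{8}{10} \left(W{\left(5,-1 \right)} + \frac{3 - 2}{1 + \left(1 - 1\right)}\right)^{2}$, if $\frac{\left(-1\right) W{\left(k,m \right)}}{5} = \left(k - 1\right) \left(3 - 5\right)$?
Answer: $\frac{6724}{5} \approx 1344.8$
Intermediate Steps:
$W{\left(k,m \right)} = -10 + 10 k$ ($W{\left(k,m \right)} = - 5 \left(k - 1\right) \left(3 - 5\right) = - 5 \left(-1 + k\right) \left(-2\right) = - 5 \left(2 - 2 k\right) = -10 + 10 k$)
$\frac{8}{10} \left(W{\left(5,-1 \right)} + \frac{3 - 2}{1 + \left(1 - 1\right)}\right)^{2} = \frac{8}{10} \left(\left(-10 + 10 \cdot 5\right) + \frac{3 - 2}{1 + \left(1 - 1\right)}\right)^{2} = 8 \cdot \frac{1}{10} \left(\left(-10 + 50\right) + 1 \frac{1}{1 + 0}\right)^{2} = \frac{4 \left(40 + 1 \cdot 1^{-1}\right)^{2}}{5} = \frac{4 \left(40 + 1 \cdot 1\right)^{2}}{5} = \frac{4 \left(40 + 1\right)^{2}}{5} = \frac{4 \cdot 41^{2}}{5} = \frac{4}{5} \cdot 1681 = \frac{6724}{5}$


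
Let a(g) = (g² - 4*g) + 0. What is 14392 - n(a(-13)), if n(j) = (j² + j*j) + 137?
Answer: -83427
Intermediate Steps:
a(g) = g² - 4*g
n(j) = 137 + 2*j² (n(j) = (j² + j²) + 137 = 2*j² + 137 = 137 + 2*j²)
14392 - n(a(-13)) = 14392 - (137 + 2*(-13*(-4 - 13))²) = 14392 - (137 + 2*(-13*(-17))²) = 14392 - (137 + 2*221²) = 14392 - (137 + 2*48841) = 14392 - (137 + 97682) = 14392 - 1*97819 = 14392 - 97819 = -83427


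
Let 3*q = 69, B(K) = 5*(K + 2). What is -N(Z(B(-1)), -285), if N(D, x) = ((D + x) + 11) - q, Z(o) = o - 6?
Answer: 298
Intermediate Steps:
B(K) = 10 + 5*K (B(K) = 5*(2 + K) = 10 + 5*K)
q = 23 (q = (⅓)*69 = 23)
Z(o) = -6 + o
N(D, x) = -12 + D + x (N(D, x) = ((D + x) + 11) - 1*23 = (11 + D + x) - 23 = -12 + D + x)
-N(Z(B(-1)), -285) = -(-12 + (-6 + (10 + 5*(-1))) - 285) = -(-12 + (-6 + (10 - 5)) - 285) = -(-12 + (-6 + 5) - 285) = -(-12 - 1 - 285) = -1*(-298) = 298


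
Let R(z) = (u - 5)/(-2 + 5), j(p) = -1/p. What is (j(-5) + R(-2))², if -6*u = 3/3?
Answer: 18769/8100 ≈ 2.3172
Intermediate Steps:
u = -⅙ (u = -1/(2*3) = -⅙*1 = -⅙ ≈ -0.16667)
R(z) = -31/18 (R(z) = (-⅙ - 5)/(-2 + 5) = -31/6/3 = -31/6*⅓ = -31/18)
(j(-5) + R(-2))² = (-1/(-5) - 31/18)² = (-1*(-⅕) - 31/18)² = (⅕ - 31/18)² = (-137/90)² = 18769/8100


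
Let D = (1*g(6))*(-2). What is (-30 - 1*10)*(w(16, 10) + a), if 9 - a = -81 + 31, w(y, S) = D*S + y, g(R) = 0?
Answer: -3000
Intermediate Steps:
D = 0 (D = (1*0)*(-2) = 0*(-2) = 0)
w(y, S) = y (w(y, S) = 0*S + y = 0 + y = y)
a = 59 (a = 9 - (-81 + 31) = 9 - 1*(-50) = 9 + 50 = 59)
(-30 - 1*10)*(w(16, 10) + a) = (-30 - 1*10)*(16 + 59) = (-30 - 10)*75 = -40*75 = -3000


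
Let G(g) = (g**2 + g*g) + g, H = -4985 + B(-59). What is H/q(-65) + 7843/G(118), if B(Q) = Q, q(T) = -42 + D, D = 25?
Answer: 141193835/475422 ≈ 296.99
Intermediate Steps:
q(T) = -17 (q(T) = -42 + 25 = -17)
H = -5044 (H = -4985 - 59 = -5044)
G(g) = g + 2*g**2 (G(g) = (g**2 + g**2) + g = 2*g**2 + g = g + 2*g**2)
H/q(-65) + 7843/G(118) = -5044/(-17) + 7843/((118*(1 + 2*118))) = -5044*(-1/17) + 7843/((118*(1 + 236))) = 5044/17 + 7843/((118*237)) = 5044/17 + 7843/27966 = 141193835/475422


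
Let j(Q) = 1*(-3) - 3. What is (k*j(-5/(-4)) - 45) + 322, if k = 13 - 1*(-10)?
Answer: 139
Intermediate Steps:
j(Q) = -6 (j(Q) = -3 - 3 = -6)
k = 23 (k = 13 + 10 = 23)
(k*j(-5/(-4)) - 45) + 322 = (23*(-6) - 45) + 322 = (-138 - 45) + 322 = -183 + 322 = 139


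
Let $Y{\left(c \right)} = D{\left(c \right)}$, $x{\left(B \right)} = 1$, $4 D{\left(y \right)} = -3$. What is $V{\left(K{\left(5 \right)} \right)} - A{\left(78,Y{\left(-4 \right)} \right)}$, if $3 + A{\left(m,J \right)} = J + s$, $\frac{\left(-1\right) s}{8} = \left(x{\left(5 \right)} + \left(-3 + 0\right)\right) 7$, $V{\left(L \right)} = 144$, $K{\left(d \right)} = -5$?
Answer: $\frac{143}{4} \approx 35.75$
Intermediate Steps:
$D{\left(y \right)} = - \frac{3}{4}$ ($D{\left(y \right)} = \frac{1}{4} \left(-3\right) = - \frac{3}{4}$)
$s = 112$ ($s = - 8 \left(1 + \left(-3 + 0\right)\right) 7 = - 8 \left(1 - 3\right) 7 = - 8 \left(\left(-2\right) 7\right) = \left(-8\right) \left(-14\right) = 112$)
$Y{\left(c \right)} = - \frac{3}{4}$
$A{\left(m,J \right)} = 109 + J$ ($A{\left(m,J \right)} = -3 + \left(J + 112\right) = -3 + \left(112 + J\right) = 109 + J$)
$V{\left(K{\left(5 \right)} \right)} - A{\left(78,Y{\left(-4 \right)} \right)} = 144 - \left(109 - \frac{3}{4}\right) = 144 - \frac{433}{4} = \frac{143}{4}$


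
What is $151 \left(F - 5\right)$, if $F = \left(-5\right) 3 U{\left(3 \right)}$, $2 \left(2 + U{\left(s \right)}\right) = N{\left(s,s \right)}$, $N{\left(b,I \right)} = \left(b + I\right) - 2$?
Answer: $-755$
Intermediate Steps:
$N{\left(b,I \right)} = -2 + I + b$ ($N{\left(b,I \right)} = \left(I + b\right) - 2 = -2 + I + b$)
$U{\left(s \right)} = -3 + s$ ($U{\left(s \right)} = -2 + \frac{-2 + s + s}{2} = -2 + \frac{-2 + 2 s}{2} = -2 + \left(-1 + s\right) = -3 + s$)
$F = 0$ ($F = \left(-5\right) 3 \left(-3 + 3\right) = \left(-15\right) 0 = 0$)
$151 \left(F - 5\right) = 151 \left(0 - 5\right) = 151 \left(-5\right) = -755$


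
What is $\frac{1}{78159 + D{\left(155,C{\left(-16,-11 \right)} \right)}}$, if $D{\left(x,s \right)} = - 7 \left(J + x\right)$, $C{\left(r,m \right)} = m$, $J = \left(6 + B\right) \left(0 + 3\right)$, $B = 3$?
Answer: $\frac{1}{76885} \approx 1.3006 \cdot 10^{-5}$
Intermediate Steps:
$J = 27$ ($J = \left(6 + 3\right) \left(0 + 3\right) = 9 \cdot 3 = 27$)
$D{\left(x,s \right)} = -189 - 7 x$ ($D{\left(x,s \right)} = - 7 \left(27 + x\right) = -189 - 7 x$)
$\frac{1}{78159 + D{\left(155,C{\left(-16,-11 \right)} \right)}} = \frac{1}{78159 - 1274} = \frac{1}{76885}$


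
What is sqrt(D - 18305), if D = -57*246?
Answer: I*sqrt(32327) ≈ 179.8*I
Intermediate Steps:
D = -14022
sqrt(D - 18305) = sqrt(-14022 - 18305) = sqrt(-32327) = I*sqrt(32327)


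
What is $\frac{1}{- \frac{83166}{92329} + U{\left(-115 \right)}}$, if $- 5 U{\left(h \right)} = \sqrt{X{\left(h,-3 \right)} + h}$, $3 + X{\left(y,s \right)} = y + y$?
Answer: $- \frac{31994306725}{523248464128} + \frac{42623221205 i \sqrt{87}}{1569745392384} \approx -0.061146 + 0.25327 i$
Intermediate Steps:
$X{\left(y,s \right)} = -3 + 2 y$ ($X{\left(y,s \right)} = -3 + \left(y + y\right) = -3 + 2 y$)
$U{\left(h \right)} = - \frac{\sqrt{-3 + 3 h}}{5}$ ($U{\left(h \right)} = - \frac{\sqrt{\left(-3 + 2 h\right) + h}}{5} = - \frac{\sqrt{-3 + 3 h}}{5}$)
$\frac{1}{- \frac{83166}{92329} + U{\left(-115 \right)}} = \frac{1}{- \frac{83166}{92329} - \frac{\sqrt{-3 + 3 \left(-115\right)}}{5}} = \frac{1}{\left(-83166\right) \frac{1}{92329} - \frac{\sqrt{-3 - 345}}{5}} = \frac{1}{- \frac{83166}{92329} - \frac{\sqrt{-348}}{5}} = \frac{1}{- \frac{83166}{92329} - \frac{2 i \sqrt{87}}{5}}$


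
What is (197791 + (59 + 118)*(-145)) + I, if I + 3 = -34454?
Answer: 137669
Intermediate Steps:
I = -34457 (I = -3 - 34454 = -34457)
(197791 + (59 + 118)*(-145)) + I = (197791 + (59 + 118)*(-145)) - 34457 = (197791 + 177*(-145)) - 34457 = (197791 - 25665) - 34457 = 172126 - 34457 = 137669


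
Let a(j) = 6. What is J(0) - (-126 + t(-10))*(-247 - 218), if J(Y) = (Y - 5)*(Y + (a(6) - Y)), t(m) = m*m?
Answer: -12120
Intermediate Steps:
t(m) = m²
J(Y) = -30 + 6*Y (J(Y) = (Y - 5)*(Y + (6 - Y)) = (-5 + Y)*6 = -30 + 6*Y)
J(0) - (-126 + t(-10))*(-247 - 218) = (-30 + 6*0) - (-126 + (-10)²)*(-247 - 218) = (-30 + 0) - (-126 + 100)*(-465) = -30 - (-26)*(-465) = -30 - 1*12090 = -30 - 12090 = -12120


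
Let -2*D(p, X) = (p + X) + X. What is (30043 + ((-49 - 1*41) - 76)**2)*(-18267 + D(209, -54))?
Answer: -2110139365/2 ≈ -1.0551e+9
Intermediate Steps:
D(p, X) = -X - p/2 (D(p, X) = -((p + X) + X)/2 = -((X + p) + X)/2 = -(p + 2*X)/2 = -X - p/2)
(30043 + ((-49 - 1*41) - 76)**2)*(-18267 + D(209, -54)) = (30043 + ((-49 - 1*41) - 76)**2)*(-18267 + (-1*(-54) - 1/2*209)) = (30043 + ((-49 - 41) - 76)**2)*(-18267 + (54 - 209/2)) = (30043 + (-90 - 76)**2)*(-18267 - 101/2) = (30043 + (-166)**2)*(-36635/2) = (30043 + 27556)*(-36635/2) = 57599*(-36635/2) = -2110139365/2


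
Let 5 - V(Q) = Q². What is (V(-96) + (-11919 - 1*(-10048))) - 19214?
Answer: -30296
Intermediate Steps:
V(Q) = 5 - Q²
(V(-96) + (-11919 - 1*(-10048))) - 19214 = ((5 - 1*(-96)²) + (-11919 - 1*(-10048))) - 19214 = ((5 - 1*9216) + (-11919 + 10048)) - 19214 = ((5 - 9216) - 1871) - 19214 = (-9211 - 1871) - 19214 = -11082 - 19214 = -30296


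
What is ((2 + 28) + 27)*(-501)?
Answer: -28557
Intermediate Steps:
((2 + 28) + 27)*(-501) = (30 + 27)*(-501) = 57*(-501) = -28557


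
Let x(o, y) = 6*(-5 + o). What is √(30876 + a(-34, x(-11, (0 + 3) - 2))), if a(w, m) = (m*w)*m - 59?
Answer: I*√282527 ≈ 531.53*I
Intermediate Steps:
x(o, y) = -30 + 6*o
a(w, m) = -59 + w*m² (a(w, m) = w*m² - 59 = -59 + w*m²)
√(30876 + a(-34, x(-11, (0 + 3) - 2))) = √(30876 + (-59 - 34*(-30 + 6*(-11))²)) = √(30876 + (-59 - 34*(-30 - 66)²)) = √(30876 + (-59 - 34*(-96)²)) = √(30876 + (-59 - 34*9216)) = √(30876 + (-59 - 313344)) = √(30876 - 313403) = √(-282527) = I*√282527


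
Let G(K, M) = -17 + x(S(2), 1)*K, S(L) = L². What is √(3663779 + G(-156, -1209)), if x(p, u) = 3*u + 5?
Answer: 3*√406946 ≈ 1913.8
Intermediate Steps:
x(p, u) = 5 + 3*u
G(K, M) = -17 + 8*K (G(K, M) = -17 + (5 + 3*1)*K = -17 + (5 + 3)*K = -17 + 8*K)
√(3663779 + G(-156, -1209)) = √(3663779 + (-17 + 8*(-156))) = √(3663779 + (-17 - 1248)) = √(3663779 - 1265) = √3662514 = 3*√406946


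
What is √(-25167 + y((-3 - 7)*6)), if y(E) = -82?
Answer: I*√25249 ≈ 158.9*I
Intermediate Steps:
√(-25167 + y((-3 - 7)*6)) = √(-25167 - 82) = √(-25249) = I*√25249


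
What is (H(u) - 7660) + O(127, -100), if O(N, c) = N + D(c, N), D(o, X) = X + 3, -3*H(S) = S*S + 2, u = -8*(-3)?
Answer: -22787/3 ≈ -7595.7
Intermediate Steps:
u = 24
H(S) = -2/3 - S**2/3 (H(S) = -(S*S + 2)/3 = -(S**2 + 2)/3 = -(2 + S**2)/3 = -2/3 - S**2/3)
D(o, X) = 3 + X
O(N, c) = 3 + 2*N (O(N, c) = N + (3 + N) = 3 + 2*N)
(H(u) - 7660) + O(127, -100) = ((-2/3 - 1/3*24**2) - 7660) + (3 + 2*127) = ((-2/3 - 1/3*576) - 7660) + (3 + 254) = ((-2/3 - 192) - 7660) + 257 = (-578/3 - 7660) + 257 = -23558/3 + 257 = -22787/3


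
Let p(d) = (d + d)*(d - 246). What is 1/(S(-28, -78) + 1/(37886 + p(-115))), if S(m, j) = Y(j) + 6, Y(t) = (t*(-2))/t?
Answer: 120916/483665 ≈ 0.25000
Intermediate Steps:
Y(t) = -2 (Y(t) = (-2*t)/t = -2)
p(d) = 2*d*(-246 + d) (p(d) = (2*d)*(-246 + d) = 2*d*(-246 + d))
S(m, j) = 4 (S(m, j) = -2 + 6 = 4)
1/(S(-28, -78) + 1/(37886 + p(-115))) = 1/(4 + 1/(37886 + 2*(-115)*(-246 - 115))) = 1/(4 + 1/(37886 + 2*(-115)*(-361))) = 1/(4 + 1/(37886 + 83030)) = 1/(4 + 1/120916) = 1/(483665/120916) = 120916/483665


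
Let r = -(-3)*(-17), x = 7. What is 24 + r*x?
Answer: -333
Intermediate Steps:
r = -51 (r = -3*17 = -51)
24 + r*x = 24 - 51*7 = 24 - 357 = -333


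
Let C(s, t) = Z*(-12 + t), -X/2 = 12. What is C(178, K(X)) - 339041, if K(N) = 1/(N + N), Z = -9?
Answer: -5422925/16 ≈ -3.3893e+5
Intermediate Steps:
X = -24 (X = -2*12 = -24)
K(N) = 1/(2*N)
C(s, t) = 108 - 9*t (C(s, t) = -9*(-12 + t) = 108 - 9*t)
C(178, K(X)) - 339041 = (108 - 9/(2*(-24))) - 339041 = (108 - 9*(-1)/(2*24)) - 339041 = (108 - 9*(-1/48)) - 339041 = (108 + 3/16) - 339041 = 1731/16 - 339041 = -5422925/16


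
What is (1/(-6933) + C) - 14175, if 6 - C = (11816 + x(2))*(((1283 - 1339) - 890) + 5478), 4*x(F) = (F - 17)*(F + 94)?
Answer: -360049832014/6933 ≈ -5.1933e+7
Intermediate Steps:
x(F) = (-17 + F)*(94 + F)/4 (x(F) = ((F - 17)*(F + 94))/4 = ((-17 + F)*(94 + F))/4 = (-17 + F)*(94 + F)/4)
C = -51918586 (C = 6 - (11816 + (-799/2 + (¼)*2² + (77/4)*2))*(((1283 - 1339) - 890) + 5478) = 6 - (11816 + (-799/2 + (¼)*4 + 77/2))*((-56 - 890) + 5478) = 6 - (11816 + (-799/2 + 1 + 77/2))*(-946 + 5478) = 6 - (11816 - 360)*4532 = 6 - 11456*4532 = 6 - 1*51918592 = 6 - 51918592 = -51918586)
(1/(-6933) + C) - 14175 = (1/(-6933) - 51918586) - 14175 = (-1/6933 - 51918586) - 14175 = -359951556739/6933 - 14175 = -360049832014/6933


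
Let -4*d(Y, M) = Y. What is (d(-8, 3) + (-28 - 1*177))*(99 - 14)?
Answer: -17255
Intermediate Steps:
d(Y, M) = -Y/4
(d(-8, 3) + (-28 - 1*177))*(99 - 14) = (-¼*(-8) + (-28 - 1*177))*(99 - 14) = (2 + (-28 - 177))*85 = (2 - 205)*85 = -203*85 = -17255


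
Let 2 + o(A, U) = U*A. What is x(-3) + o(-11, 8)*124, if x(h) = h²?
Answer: -11151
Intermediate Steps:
o(A, U) = -2 + A*U (o(A, U) = -2 + U*A = -2 + A*U)
x(-3) + o(-11, 8)*124 = (-3)² + (-2 - 11*8)*124 = 9 + (-2 - 88)*124 = 9 - 90*124 = 9 - 11160 = -11151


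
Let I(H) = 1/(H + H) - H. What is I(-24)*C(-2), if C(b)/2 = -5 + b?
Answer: -8057/24 ≈ -335.71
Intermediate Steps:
C(b) = -10 + 2*b (C(b) = 2*(-5 + b) = -10 + 2*b)
I(H) = 1/(2*H) - H
I(-24)*C(-2) = ((½)/(-24) - 1*(-24))*(-10 + 2*(-2)) = ((½)*(-1/24) + 24)*(-10 - 4) = (-1/48 + 24)*(-14) = (1151/48)*(-14) = -8057/24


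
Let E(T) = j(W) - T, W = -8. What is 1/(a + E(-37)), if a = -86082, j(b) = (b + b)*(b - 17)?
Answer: -1/85645 ≈ -1.1676e-5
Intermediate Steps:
j(b) = 2*b*(-17 + b) (j(b) = (2*b)*(-17 + b) = 2*b*(-17 + b))
E(T) = 400 - T (E(T) = 2*(-8)*(-17 - 8) - T = 2*(-8)*(-25) - T = 400 - T)
1/(a + E(-37)) = 1/(-86082 + (400 - 1*(-37))) = 1/(-86082 + (400 + 37)) = 1/(-86082 + 437) = 1/(-85645) = -1/85645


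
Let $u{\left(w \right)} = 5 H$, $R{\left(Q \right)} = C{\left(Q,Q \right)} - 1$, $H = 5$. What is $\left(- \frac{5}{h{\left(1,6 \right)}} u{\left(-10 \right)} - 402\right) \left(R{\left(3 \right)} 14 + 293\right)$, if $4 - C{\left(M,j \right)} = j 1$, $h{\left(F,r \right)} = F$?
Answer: $-154411$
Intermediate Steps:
$C{\left(M,j \right)} = 4 - j$ ($C{\left(M,j \right)} = 4 - j 1 = 4 - j$)
$R{\left(Q \right)} = 3 - Q$ ($R{\left(Q \right)} = \left(4 - Q\right) - 1 = 3 - Q$)
$u{\left(w \right)} = 25$ ($u{\left(w \right)} = 5 \cdot 5 = 25$)
$\left(- \frac{5}{h{\left(1,6 \right)}} u{\left(-10 \right)} - 402\right) \left(R{\left(3 \right)} 14 + 293\right) = \left(- \frac{5}{1} \cdot 25 - 402\right) \left(\left(3 - 3\right) 14 + 293\right) = \left(\left(-5\right) 1 \cdot 25 - 402\right) \left(\left(3 - 3\right) 14 + 293\right) = \left(\left(-5\right) 25 - 402\right) \left(0 \cdot 14 + 293\right) = \left(-125 - 402\right) \left(0 + 293\right) = \left(-527\right) 293 = -154411$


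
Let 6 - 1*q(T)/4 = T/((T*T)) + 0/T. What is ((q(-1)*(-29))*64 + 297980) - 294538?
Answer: -48526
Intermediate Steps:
q(T) = 24 - 4/T (q(T) = 24 - 4*(T/((T*T)) + 0/T) = 24 - 4*(T/(T²) + 0) = 24 - 4*(T/T² + 0) = 24 - 4*(1/T + 0) = 24 - 4/T)
((q(-1)*(-29))*64 + 297980) - 294538 = (((24 - 4/(-1))*(-29))*64 + 297980) - 294538 = (((24 - 4*(-1))*(-29))*64 + 297980) - 294538 = (((24 + 4)*(-29))*64 + 297980) - 294538 = ((28*(-29))*64 + 297980) - 294538 = (-812*64 + 297980) - 294538 = (-51968 + 297980) - 294538 = 246012 - 294538 = -48526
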